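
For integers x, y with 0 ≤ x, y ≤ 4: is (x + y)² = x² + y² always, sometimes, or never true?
Sometimes true

It holds at (x, y) = (0, 0) (both sides equal 0), but fails at (x, y) = (3, 3) (LHS = 36, RHS = 18).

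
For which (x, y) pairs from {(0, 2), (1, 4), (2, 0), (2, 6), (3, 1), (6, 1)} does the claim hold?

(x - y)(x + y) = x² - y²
All pairs

Testing each pair:
(0, 2): LHS = -4, RHS = -4 → holds
(1, 4): LHS = -15, RHS = -15 → holds
(2, 0): LHS = 4, RHS = 4 → holds
(2, 6): LHS = -32, RHS = -32 → holds
(3, 1): LHS = 8, RHS = 8 → holds
(6, 1): LHS = 35, RHS = 35 → holds

Every pair satisfies the claim.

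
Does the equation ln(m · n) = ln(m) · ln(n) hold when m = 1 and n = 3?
Substituting m = 1, n = 3:

LHS = ln(1 · 3) = ln(3) ≈ 1.099
RHS = ln(1) · ln(3) = 0

LHS ≠ RHS, so the equation does not hold at this point.

Answer: Fails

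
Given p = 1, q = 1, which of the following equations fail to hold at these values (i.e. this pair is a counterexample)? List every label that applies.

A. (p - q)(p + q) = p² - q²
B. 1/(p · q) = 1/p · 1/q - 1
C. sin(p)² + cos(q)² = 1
Evaluating each claim at the given values:
A. LHS = 0, RHS = 0 → holds here (LHS = RHS)
B. LHS = 1, RHS = 0 → fails here (LHS ≠ RHS)
C. LHS = cos(1)² + sin(1)² = 1, RHS = 1 → holds here (LHS = RHS)

Answer: B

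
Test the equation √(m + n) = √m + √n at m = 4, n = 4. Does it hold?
Substituting m = 4, n = 4:

LHS = √(4 + 4) = 2·√(2) ≈ 2.828
RHS = √4 + √4 = 4

LHS ≠ RHS, so the equation does not hold at this point.

Answer: Fails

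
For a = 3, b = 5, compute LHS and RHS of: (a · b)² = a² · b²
LHS = (3 · 5)² = 225
RHS = 3² · 5² = 225

LHS = RHS: the two sides agree.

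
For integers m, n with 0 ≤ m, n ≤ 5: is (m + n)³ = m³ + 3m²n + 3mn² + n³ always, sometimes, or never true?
Always true

The identity holds for every pair in the range. For instance at (m, n) = (4, 0): both sides equal 64.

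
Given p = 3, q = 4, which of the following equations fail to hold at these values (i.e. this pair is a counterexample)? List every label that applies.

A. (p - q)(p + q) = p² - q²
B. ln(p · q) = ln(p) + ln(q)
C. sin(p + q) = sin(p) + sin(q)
Evaluating each claim at the given values:
A. LHS = -7, RHS = -7 → holds here (LHS = RHS)
B. LHS = ln(12) ≈ 2.485, RHS = ln(3) + ln(4) ≈ 2.485 → holds here (LHS = RHS)
C. LHS = sin(7) ≈ 0.657, RHS = sin(4) + sin(3) ≈ -0.6157 → fails here (LHS ≠ RHS)

Answer: C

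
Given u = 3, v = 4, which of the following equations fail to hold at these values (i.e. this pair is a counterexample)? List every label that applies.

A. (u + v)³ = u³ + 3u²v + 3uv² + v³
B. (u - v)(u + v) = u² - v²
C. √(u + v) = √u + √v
C

Evaluating each claim at the given values:
A. LHS = 343, RHS = 343 → holds here (LHS = RHS)
B. LHS = -7, RHS = -7 → holds here (LHS = RHS)
C. LHS = √(7) ≈ 2.646, RHS = √(3) + 2 ≈ 3.732 → fails here (LHS ≠ RHS)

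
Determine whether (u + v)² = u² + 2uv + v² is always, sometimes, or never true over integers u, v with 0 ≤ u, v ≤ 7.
The identity holds for every pair in the range. For instance at (u, v) = (4, 6): both sides equal 100.

Answer: Always true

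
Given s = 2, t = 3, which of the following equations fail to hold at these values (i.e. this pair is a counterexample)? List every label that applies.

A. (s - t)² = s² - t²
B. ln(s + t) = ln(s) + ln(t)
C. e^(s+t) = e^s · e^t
A, B

Evaluating each claim at the given values:
A. LHS = 1, RHS = -5 → fails here (LHS ≠ RHS)
B. LHS = ln(5) ≈ 1.609, RHS = ln(2) + ln(3) ≈ 1.792 → fails here (LHS ≠ RHS)
C. LHS = e^5 ≈ 148.4, RHS = e^5 ≈ 148.4 → holds here (LHS = RHS)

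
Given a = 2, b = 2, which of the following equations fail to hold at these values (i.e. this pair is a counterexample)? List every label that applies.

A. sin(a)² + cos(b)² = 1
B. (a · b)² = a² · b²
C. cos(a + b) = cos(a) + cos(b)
Evaluating each claim at the given values:
A. LHS = cos(2)² + sin(2)² = 1, RHS = 1 → holds here (LHS = RHS)
B. LHS = 16, RHS = 16 → holds here (LHS = RHS)
C. LHS = cos(4) ≈ -0.6536, RHS = 2·cos(2) ≈ -0.8323 → fails here (LHS ≠ RHS)

Answer: C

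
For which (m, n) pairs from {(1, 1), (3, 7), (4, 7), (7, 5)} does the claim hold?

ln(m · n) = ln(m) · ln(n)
(1, 1)

Testing each pair:
(1, 1): LHS = 0, RHS = 0 → holds
(3, 7): LHS = ln(21) ≈ 3.045, RHS = ln(3)·ln(7) ≈ 2.138 → fails
(4, 7): LHS = ln(28) ≈ 3.332, RHS = ln(4)·ln(7) ≈ 2.698 → fails
(7, 5): LHS = ln(35) ≈ 3.555, RHS = ln(5)·ln(7) ≈ 3.132 → fails

1 of 4 pairs satisfies the claim.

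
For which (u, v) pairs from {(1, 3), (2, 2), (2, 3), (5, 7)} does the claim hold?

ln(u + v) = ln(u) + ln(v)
(2, 2)

Testing each pair:
(1, 3): LHS = ln(4) ≈ 1.386, RHS = ln(3) ≈ 1.099 → fails
(2, 2): LHS = ln(4) ≈ 1.386, RHS = 2·ln(2) ≈ 1.386 → holds
(2, 3): LHS = ln(5) ≈ 1.609, RHS = ln(2) + ln(3) ≈ 1.792 → fails
(5, 7): LHS = ln(12) ≈ 2.485, RHS = ln(5) + ln(7) ≈ 3.555 → fails

1 of 4 pairs satisfies the claim.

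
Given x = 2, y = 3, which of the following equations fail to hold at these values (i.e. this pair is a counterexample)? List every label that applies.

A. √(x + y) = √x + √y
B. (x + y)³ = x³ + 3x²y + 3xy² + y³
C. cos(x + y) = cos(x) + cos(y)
A, C

Evaluating each claim at the given values:
A. LHS = √(5) ≈ 2.236, RHS = √(2) + √(3) ≈ 3.146 → fails here (LHS ≠ RHS)
B. LHS = 125, RHS = 125 → holds here (LHS = RHS)
C. LHS = cos(5) ≈ 0.2837, RHS = cos(3) + cos(2) ≈ -1.406 → fails here (LHS ≠ RHS)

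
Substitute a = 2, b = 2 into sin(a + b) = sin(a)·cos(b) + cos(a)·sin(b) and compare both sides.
LHS = sin(2 + 2) = sin(4) ≈ -0.7568
RHS = sin(2)·cos(2) + cos(2)·sin(2) = 2·sin(2)·cos(2) ≈ -0.7568

LHS = RHS: the two sides agree.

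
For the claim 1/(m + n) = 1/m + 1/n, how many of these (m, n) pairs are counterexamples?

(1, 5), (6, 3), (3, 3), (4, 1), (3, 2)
5

Testing each pair:
(1, 5): LHS = 1/6, RHS = 6/5 → counterexample
(6, 3): LHS = 1/9, RHS = 1/2 → counterexample
(3, 3): LHS = 1/6, RHS = 2/3 → counterexample
(4, 1): LHS = 1/5, RHS = 5/4 → counterexample
(3, 2): LHS = 1/5, RHS = 5/6 → counterexample

That makes 5 counterexamples.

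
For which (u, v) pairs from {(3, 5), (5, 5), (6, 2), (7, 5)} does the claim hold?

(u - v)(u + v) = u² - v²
All pairs

Testing each pair:
(3, 5): LHS = -16, RHS = -16 → holds
(5, 5): LHS = 0, RHS = 0 → holds
(6, 2): LHS = 32, RHS = 32 → holds
(7, 5): LHS = 24, RHS = 24 → holds

Every pair satisfies the claim.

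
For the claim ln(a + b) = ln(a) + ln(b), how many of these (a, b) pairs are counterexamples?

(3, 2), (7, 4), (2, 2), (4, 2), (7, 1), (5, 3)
Testing each pair:
(3, 2): LHS = ln(5) ≈ 1.609, RHS = ln(2) + ln(3) ≈ 1.792 → counterexample
(7, 4): LHS = ln(11) ≈ 2.398, RHS = ln(4) + ln(7) ≈ 3.332 → counterexample
(2, 2): LHS = ln(4) ≈ 1.386, RHS = 2·ln(2) ≈ 1.386 → satisfies claim
(4, 2): LHS = ln(6) ≈ 1.792, RHS = ln(2) + ln(4) ≈ 2.079 → counterexample
(7, 1): LHS = ln(8) ≈ 2.079, RHS = ln(7) ≈ 1.946 → counterexample
(5, 3): LHS = ln(8) ≈ 2.079, RHS = ln(3) + ln(5) ≈ 2.708 → counterexample

That makes 5 counterexamples.

Answer: 5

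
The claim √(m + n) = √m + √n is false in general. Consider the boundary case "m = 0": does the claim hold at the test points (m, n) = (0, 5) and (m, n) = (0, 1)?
At (0, 5): LHS = √(5) ≈ 2.236, RHS = √(5) ≈ 2.236 → equal
At (0, 1): LHS = 1, RHS = 1 → equal

So the claim does hold at both of these boundary points, even though it is not an identity.

Answer: Yes, holds at both test points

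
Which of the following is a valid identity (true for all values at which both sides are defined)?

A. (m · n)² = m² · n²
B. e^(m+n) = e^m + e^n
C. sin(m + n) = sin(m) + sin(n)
A

A: holds — e.g. at (2, 2), both sides equal 16.
B: fails at (6, 7) — LHS = e^13 ≈ 442413.4, RHS = e^6 + e^7 ≈ 1500.
C: fails at (2, 3) — LHS = sin(5) ≈ -0.9589, RHS = sin(3) + sin(2) ≈ 1.05.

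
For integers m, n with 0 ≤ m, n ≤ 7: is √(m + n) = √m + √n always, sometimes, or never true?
It holds at (m, n) = (0, 2) (both sides equal √(2) ≈ 1.414), but fails at (m, n) = (6, 4) (LHS = √(10) ≈ 3.162, RHS = 2 + √(6) ≈ 4.449).

Answer: Sometimes true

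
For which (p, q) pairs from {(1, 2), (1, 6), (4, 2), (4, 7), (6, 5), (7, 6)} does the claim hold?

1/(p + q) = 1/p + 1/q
None

Testing each pair:
(1, 2): LHS = 1/3, RHS = 3/2 → fails
(1, 6): LHS = 1/7, RHS = 7/6 → fails
(4, 2): LHS = 1/6, RHS = 3/4 → fails
(4, 7): LHS = 1/11, RHS = 11/28 → fails
(6, 5): LHS = 1/11, RHS = 11/30 → fails
(7, 6): LHS = 1/13, RHS = 13/42 → fails

No pair satisfies the claim.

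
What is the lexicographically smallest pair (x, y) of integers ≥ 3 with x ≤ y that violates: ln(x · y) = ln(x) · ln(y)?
Substituting (3, 3) into the claim:
LHS = ln(3 · 3) = ln(9) ≈ 2.197
RHS = ln(3) · ln(3) = ln(3)² ≈ 1.207

Since LHS ≠ RHS, this pair disproves the claim, and no lexicographically smaller pair (x ≤ y, integers ≥ 3) does.

For instance (3, 10) is also a counterexample (LHS = ln(30) ≈ 3.401, RHS = ln(3)·ln(10) ≈ 2.53), but it's lexicographically larger.

Answer: (x, y) = (3, 3)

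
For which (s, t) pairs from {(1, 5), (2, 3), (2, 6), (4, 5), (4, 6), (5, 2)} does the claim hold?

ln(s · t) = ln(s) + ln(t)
All pairs

Testing each pair:
(1, 5): LHS = ln(5) ≈ 1.609, RHS = ln(5) ≈ 1.609 → holds
(2, 3): LHS = ln(6) ≈ 1.792, RHS = ln(2) + ln(3) ≈ 1.792 → holds
(2, 6): LHS = ln(12) ≈ 2.485, RHS = ln(2) + ln(6) ≈ 2.485 → holds
(4, 5): LHS = ln(20) ≈ 2.996, RHS = ln(4) + ln(5) ≈ 2.996 → holds
(4, 6): LHS = ln(24) ≈ 3.178, RHS = ln(4) + ln(6) ≈ 3.178 → holds
(5, 2): LHS = ln(10) ≈ 2.303, RHS = ln(2) + ln(5) ≈ 2.303 → holds

Every pair satisfies the claim.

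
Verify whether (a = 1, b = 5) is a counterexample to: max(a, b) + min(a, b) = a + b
No

Substituting a = 1, b = 5:
LHS = max(1, 5) + min(1, 5) = 6
RHS = 1 + 5 = 6

The sides agree, so this pair does not disprove the claim.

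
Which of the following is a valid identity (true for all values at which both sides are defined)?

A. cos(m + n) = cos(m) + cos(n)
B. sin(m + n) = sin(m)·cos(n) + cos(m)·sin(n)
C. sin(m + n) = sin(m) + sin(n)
B

A: fails at (3, 3) — LHS = cos(6) ≈ 0.9602, RHS = 2·cos(3) ≈ -1.98.
B: holds — e.g. at (5, 8), both sides equal sin(13) ≈ 0.4202.
C: fails at (5, 8) — LHS = sin(13) ≈ 0.4202, RHS = sin(5) + sin(8) ≈ 0.03043.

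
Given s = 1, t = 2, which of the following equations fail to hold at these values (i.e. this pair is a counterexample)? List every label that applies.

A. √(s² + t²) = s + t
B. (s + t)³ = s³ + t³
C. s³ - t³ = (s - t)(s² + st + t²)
A, B

Evaluating each claim at the given values:
A. LHS = √(5) ≈ 2.236, RHS = 3 → fails here (LHS ≠ RHS)
B. LHS = 27, RHS = 9 → fails here (LHS ≠ RHS)
C. LHS = -7, RHS = -7 → holds here (LHS = RHS)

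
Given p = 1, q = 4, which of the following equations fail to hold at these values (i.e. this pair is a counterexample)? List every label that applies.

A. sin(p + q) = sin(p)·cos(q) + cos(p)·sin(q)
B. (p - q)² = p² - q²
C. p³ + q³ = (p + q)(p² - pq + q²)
B

Evaluating each claim at the given values:
A. LHS = sin(5) ≈ -0.9589, RHS = sin(1)·cos(4) + sin(4)·cos(1) ≈ -0.9589 → holds here (LHS = RHS)
B. LHS = 9, RHS = -15 → fails here (LHS ≠ RHS)
C. LHS = 65, RHS = 65 → holds here (LHS = RHS)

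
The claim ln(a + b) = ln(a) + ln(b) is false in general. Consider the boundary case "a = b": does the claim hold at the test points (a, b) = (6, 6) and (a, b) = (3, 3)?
No, fails at both test points

At (6, 6): LHS = ln(12) ≈ 2.485 ≠ RHS = 2·ln(6) ≈ 3.584
At (3, 3): LHS = ln(6) ≈ 1.792 ≠ RHS = 2·ln(3) ≈ 2.197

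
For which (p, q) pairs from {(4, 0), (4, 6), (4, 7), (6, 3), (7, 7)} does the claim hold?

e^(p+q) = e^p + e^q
Testing each pair:
(4, 0): LHS = e^4 ≈ 54.6, RHS = 1 + e^4 ≈ 55.6 → fails
(4, 6): LHS = e^10 ≈ 22026.5, RHS = e^4 + e^6 ≈ 458 → fails
(4, 7): LHS = e^11 ≈ 59874.1, RHS = e^4 + e^7 ≈ 1151 → fails
(6, 3): LHS = e^9 ≈ 8103, RHS = e^3 + e^6 ≈ 423.5 → fails
(7, 7): LHS = e^14 ≈ 1202604.3, RHS = 2·e^7 ≈ 2193 → fails

No pair satisfies the claim.

Answer: None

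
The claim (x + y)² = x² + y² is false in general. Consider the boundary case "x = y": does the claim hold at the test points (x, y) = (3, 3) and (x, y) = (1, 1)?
At (3, 3): LHS = 36 ≠ RHS = 18
At (1, 1): LHS = 4 ≠ RHS = 2

Answer: No, fails at both test points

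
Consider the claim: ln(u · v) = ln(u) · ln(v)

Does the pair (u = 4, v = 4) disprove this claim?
Yes

Substituting u = 4, v = 4:
LHS = ln(4 · 4) = ln(16) ≈ 2.773
RHS = ln(4) · ln(4) = ln(4)² ≈ 1.922

Since LHS ≠ RHS, this pair disproves the claim.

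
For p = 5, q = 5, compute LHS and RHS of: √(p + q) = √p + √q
LHS = √(5 + 5) = √(10) ≈ 3.162
RHS = √5 + √5 = 2·√(5) ≈ 4.472

LHS ≠ RHS (they differ by about 1.31), so the equation does not hold here.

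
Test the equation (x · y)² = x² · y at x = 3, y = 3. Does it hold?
Substituting x = 3, y = 3:

LHS = (3 · 3)² = 81
RHS = 3² · 3 = 27

LHS ≠ RHS, so the equation does not hold at this point.

Answer: Fails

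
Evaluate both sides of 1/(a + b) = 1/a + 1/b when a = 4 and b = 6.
LHS = 1/(4 + 6) = 1/10
RHS = 1/4 + 1/6 = 5/12

LHS ≠ RHS, so the equation does not hold here.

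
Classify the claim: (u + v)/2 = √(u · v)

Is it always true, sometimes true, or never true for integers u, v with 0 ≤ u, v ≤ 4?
It holds at (u, v) = (4, 4) (both sides equal 4), but fails at (u, v) = (1, 0) (LHS = 1/2, RHS = 0).

Answer: Sometimes true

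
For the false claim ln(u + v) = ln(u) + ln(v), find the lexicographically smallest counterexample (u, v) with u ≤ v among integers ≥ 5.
Substituting (5, 5) into the claim:
LHS = ln(5 + 5) = ln(10) ≈ 2.303
RHS = ln(5) + ln(5) = 2·ln(5) ≈ 3.219

Since LHS ≠ RHS, this pair disproves the claim, and no lexicographically smaller pair (u ≤ v, integers ≥ 5) does.

For instance (7, 12) is also a counterexample (LHS = ln(19) ≈ 2.944, RHS = ln(7) + ln(12) ≈ 4.431), but it's lexicographically larger.

Answer: (u, v) = (5, 5)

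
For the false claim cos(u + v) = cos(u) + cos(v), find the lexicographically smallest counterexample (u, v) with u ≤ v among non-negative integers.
Substituting (0, 0) into the claim:
LHS = cos(0 + 0) = 1
RHS = cos(0) + cos(0) = 2

Since LHS ≠ RHS, this pair disproves the claim, and no lexicographically smaller pair (u ≤ v, non-negative integers) does.

For instance (0, 6) is also a counterexample (LHS = cos(6) ≈ 0.9602, RHS = cos(6) + 1 ≈ 1.96), but it's lexicographically larger.

Answer: (u, v) = (0, 0)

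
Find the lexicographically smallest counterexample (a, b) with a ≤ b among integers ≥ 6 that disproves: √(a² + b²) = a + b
(a, b) = (6, 6)

Substituting (6, 6) into the claim:
LHS = √(6² + 6²) = 6·√(2) ≈ 8.485
RHS = 6 + 6 = 12

Since LHS ≠ RHS, this pair disproves the claim, and no lexicographically smaller pair (a ≤ b, integers ≥ 6) does.

For instance (8, 12) is also a counterexample (LHS = 4·√(13) ≈ 14.42, RHS = 20), but it's lexicographically larger.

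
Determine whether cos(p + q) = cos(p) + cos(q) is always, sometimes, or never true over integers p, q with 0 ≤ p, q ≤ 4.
Never true

The claim fails for every pair in the range. For instance at (p, q) = (1, 4): LHS = cos(5) ≈ 0.2837, RHS = cos(4) + cos(1) ≈ -0.1133.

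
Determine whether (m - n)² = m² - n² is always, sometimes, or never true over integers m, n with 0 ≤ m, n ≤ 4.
Sometimes true

It holds at (m, n) = (2, 0) (both sides equal 4), but fails at (m, n) = (4, 1) (LHS = 9, RHS = 15).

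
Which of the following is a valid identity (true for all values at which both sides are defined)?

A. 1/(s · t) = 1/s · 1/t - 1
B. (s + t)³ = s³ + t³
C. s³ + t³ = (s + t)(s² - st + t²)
C

A: fails at (3, 5) — LHS = 1/15, RHS = -14/15.
B: fails at (3, 5) — LHS = 512, RHS = 152.
C: holds — e.g. at (3, 5), both sides equal 152.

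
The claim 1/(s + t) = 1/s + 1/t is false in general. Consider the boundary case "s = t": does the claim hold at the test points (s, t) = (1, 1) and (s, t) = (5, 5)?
At (1, 1): LHS = 1/2 ≠ RHS = 2
At (5, 5): LHS = 1/10 ≠ RHS = 2/5

Answer: No, fails at both test points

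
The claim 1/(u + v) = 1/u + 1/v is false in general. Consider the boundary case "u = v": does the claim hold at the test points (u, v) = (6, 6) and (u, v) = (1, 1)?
No, fails at both test points

At (6, 6): LHS = 1/12 ≠ RHS = 1/3
At (1, 1): LHS = 1/2 ≠ RHS = 2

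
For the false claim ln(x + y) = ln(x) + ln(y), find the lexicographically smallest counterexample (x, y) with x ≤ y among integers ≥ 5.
(x, y) = (5, 5)

Substituting (5, 5) into the claim:
LHS = ln(5 + 5) = ln(10) ≈ 2.303
RHS = ln(5) + ln(5) = 2·ln(5) ≈ 3.219

Since LHS ≠ RHS, this pair disproves the claim, and no lexicographically smaller pair (x ≤ y, integers ≥ 5) does.

For instance (12, 12) is also a counterexample (LHS = ln(24) ≈ 3.178, RHS = 2·ln(12) ≈ 4.97), but it's lexicographically larger.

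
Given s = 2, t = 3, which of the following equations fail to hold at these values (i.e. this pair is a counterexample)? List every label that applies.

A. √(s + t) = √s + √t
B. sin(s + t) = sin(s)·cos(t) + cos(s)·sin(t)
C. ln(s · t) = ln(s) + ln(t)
Evaluating each claim at the given values:
A. LHS = √(5) ≈ 2.236, RHS = √(2) + √(3) ≈ 3.146 → fails here (LHS ≠ RHS)
B. LHS = sin(5) ≈ -0.9589, RHS = sin(2)·cos(3) + sin(3)·cos(2) ≈ -0.9589 → holds here (LHS = RHS)
C. LHS = ln(6) ≈ 1.792, RHS = ln(2) + ln(3) ≈ 1.792 → holds here (LHS = RHS)

Answer: A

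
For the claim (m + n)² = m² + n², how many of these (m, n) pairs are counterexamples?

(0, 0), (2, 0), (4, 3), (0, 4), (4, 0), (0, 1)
1

Testing each pair:
(0, 0): LHS = 0, RHS = 0 → satisfies claim
(2, 0): LHS = 4, RHS = 4 → satisfies claim
(4, 3): LHS = 49, RHS = 25 → counterexample
(0, 4): LHS = 16, RHS = 16 → satisfies claim
(4, 0): LHS = 16, RHS = 16 → satisfies claim
(0, 1): LHS = 1, RHS = 1 → satisfies claim

That makes 1 counterexample.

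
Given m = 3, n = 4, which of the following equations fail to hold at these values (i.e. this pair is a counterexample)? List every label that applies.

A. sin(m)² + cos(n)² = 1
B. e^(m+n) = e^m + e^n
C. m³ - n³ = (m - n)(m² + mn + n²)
A, B

Evaluating each claim at the given values:
A. LHS = sin(3)² + cos(4)² ≈ 0.4472, RHS = 1 → fails here (LHS ≠ RHS)
B. LHS = e^7 ≈ 1097, RHS = e^3 + e^4 ≈ 74.68 → fails here (LHS ≠ RHS)
C. LHS = -37, RHS = -37 → holds here (LHS = RHS)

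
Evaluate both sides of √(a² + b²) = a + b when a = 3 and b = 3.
LHS = √(3² + 3²) = 3·√(2) ≈ 4.243
RHS = 3 + 3 = 6

LHS ≠ RHS (they differ by about 1.757), so the equation does not hold here.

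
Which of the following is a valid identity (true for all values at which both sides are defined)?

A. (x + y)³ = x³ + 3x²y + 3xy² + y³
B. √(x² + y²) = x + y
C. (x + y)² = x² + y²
A

A: holds — e.g. at (4, 6), both sides equal 1000.
B: fails at (3, 5) — LHS = √(34) ≈ 5.831, RHS = 8.
C: fails at (6, 7) — LHS = 169, RHS = 85.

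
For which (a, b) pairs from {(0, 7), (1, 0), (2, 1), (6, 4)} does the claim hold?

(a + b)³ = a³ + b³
(0, 7), (1, 0)

Testing each pair:
(0, 7): LHS = 343, RHS = 343 → holds
(1, 0): LHS = 1, RHS = 1 → holds
(2, 1): LHS = 27, RHS = 9 → fails
(6, 4): LHS = 1000, RHS = 280 → fails

2 of 4 pairs satisfy the claim.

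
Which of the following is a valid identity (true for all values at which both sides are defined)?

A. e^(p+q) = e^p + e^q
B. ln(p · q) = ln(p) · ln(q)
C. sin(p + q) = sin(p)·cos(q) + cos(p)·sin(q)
C

A: fails at (4, 5) — LHS = e^9 ≈ 8103, RHS = e^4 + e^5 ≈ 203.
B: fails at (4, 5) — LHS = ln(20) ≈ 2.996, RHS = ln(4)·ln(5) ≈ 2.231.
C: holds — e.g. at (5, 5), both sides equal sin(10) ≈ -0.544.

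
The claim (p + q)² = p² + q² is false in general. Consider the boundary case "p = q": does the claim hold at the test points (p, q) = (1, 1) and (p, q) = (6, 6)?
No, fails at both test points

At (1, 1): LHS = 4 ≠ RHS = 2
At (6, 6): LHS = 144 ≠ RHS = 72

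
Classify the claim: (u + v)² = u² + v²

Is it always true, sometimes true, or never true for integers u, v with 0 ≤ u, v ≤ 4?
Sometimes true

It holds at (u, v) = (2, 0) (both sides equal 4), but fails at (u, v) = (3, 2) (LHS = 25, RHS = 13).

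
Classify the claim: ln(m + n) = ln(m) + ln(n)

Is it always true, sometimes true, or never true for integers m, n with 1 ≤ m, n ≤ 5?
It holds at (m, n) = (2, 2) (both sides equal ln(4) ≈ 1.386), but fails at (m, n) = (3, 1) (LHS = ln(4) ≈ 1.386, RHS = ln(3) ≈ 1.099).

Answer: Sometimes true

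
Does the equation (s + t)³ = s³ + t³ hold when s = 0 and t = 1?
Holds

Substituting s = 0, t = 1:

LHS = (0 + 1)³ = 1
RHS = 0³ + 1³ = 1

LHS = RHS, so the equation holds at this point.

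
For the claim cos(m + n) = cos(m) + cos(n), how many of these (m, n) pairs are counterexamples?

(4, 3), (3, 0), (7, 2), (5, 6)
4

Testing each pair:
(4, 3): LHS = cos(7) ≈ 0.7539, RHS = cos(3) + cos(4) ≈ -1.644 → counterexample
(3, 0): LHS = cos(3) ≈ -0.99, RHS = cos(3) + 1 ≈ 0.01001 → counterexample
(7, 2): LHS = cos(9) ≈ -0.9111, RHS = cos(2) + cos(7) ≈ 0.3378 → counterexample
(5, 6): LHS = cos(11) ≈ 0.004426, RHS = cos(5) + cos(6) ≈ 1.244 → counterexample

That makes 4 counterexamples.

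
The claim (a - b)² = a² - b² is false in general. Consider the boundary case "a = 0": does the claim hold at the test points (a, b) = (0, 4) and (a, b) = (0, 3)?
At (0, 4): LHS = 16 ≠ RHS = -16
At (0, 3): LHS = 9 ≠ RHS = -9

Answer: No, fails at both test points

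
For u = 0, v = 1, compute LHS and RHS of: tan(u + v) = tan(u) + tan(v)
LHS = tan(0 + 1) = tan(1) ≈ 1.557
RHS = tan(0) + tan(1) = tan(1) ≈ 1.557

LHS = RHS: the two sides agree.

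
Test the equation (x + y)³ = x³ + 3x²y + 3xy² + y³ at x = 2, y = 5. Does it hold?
Substituting x = 2, y = 5:

LHS = (2 + 5)³ = 343
RHS = 2³ + 3·2²·5 + 3·2·5² + 5³ = 343

LHS = RHS, so the equation holds at this point.

Answer: Holds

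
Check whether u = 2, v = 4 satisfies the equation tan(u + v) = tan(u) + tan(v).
Substituting u = 2, v = 4:

LHS = tan(2 + 4) = tan(6) ≈ -0.291
RHS = tan(2) + tan(4) ≈ -1.027

LHS ≠ RHS, so the equation does not hold at this point.

Answer: Fails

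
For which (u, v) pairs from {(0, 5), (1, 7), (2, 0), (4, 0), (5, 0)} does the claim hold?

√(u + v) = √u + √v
(0, 5), (2, 0), (4, 0), (5, 0)

Testing each pair:
(0, 5): LHS = √(5) ≈ 2.236, RHS = √(5) ≈ 2.236 → holds
(1, 7): LHS = 2·√(2) ≈ 2.828, RHS = 1 + √(7) ≈ 3.646 → fails
(2, 0): LHS = √(2) ≈ 1.414, RHS = √(2) ≈ 1.414 → holds
(4, 0): LHS = 2, RHS = 2 → holds
(5, 0): LHS = √(5) ≈ 2.236, RHS = √(5) ≈ 2.236 → holds

4 of 5 pairs satisfy the claim.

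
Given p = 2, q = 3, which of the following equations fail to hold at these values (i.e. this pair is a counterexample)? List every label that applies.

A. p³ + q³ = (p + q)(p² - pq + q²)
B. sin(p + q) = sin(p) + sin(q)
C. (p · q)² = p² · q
Evaluating each claim at the given values:
A. LHS = 35, RHS = 35 → holds here (LHS = RHS)
B. LHS = sin(5) ≈ -0.9589, RHS = sin(3) + sin(2) ≈ 1.05 → fails here (LHS ≠ RHS)
C. LHS = 36, RHS = 12 → fails here (LHS ≠ RHS)

Answer: B, C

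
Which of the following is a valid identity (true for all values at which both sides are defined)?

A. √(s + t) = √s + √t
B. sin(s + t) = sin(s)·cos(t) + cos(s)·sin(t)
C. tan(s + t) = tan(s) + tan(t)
A: fails at (5, 5) — LHS = √(10) ≈ 3.162, RHS = 2·√(5) ≈ 4.472.
B: holds — e.g. at (3, 5), both sides equal sin(8) ≈ 0.9894.
C: fails at (3, 4) — LHS = tan(7) ≈ 0.8714, RHS = tan(3) + tan(4) ≈ 1.015.

Answer: B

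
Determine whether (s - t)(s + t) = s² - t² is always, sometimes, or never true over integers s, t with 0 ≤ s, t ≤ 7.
The identity holds for every pair in the range. For instance at (s, t) = (4, 5): both sides equal -9.

Answer: Always true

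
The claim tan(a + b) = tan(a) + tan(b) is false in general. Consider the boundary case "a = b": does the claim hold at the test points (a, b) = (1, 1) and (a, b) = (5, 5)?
At (1, 1): LHS = tan(2) ≈ -2.185 ≠ RHS = 2·tan(1) ≈ 3.115
At (5, 5): LHS = tan(10) ≈ 0.6484 ≠ RHS = 2·tan(5) ≈ -6.761

Answer: No, fails at both test points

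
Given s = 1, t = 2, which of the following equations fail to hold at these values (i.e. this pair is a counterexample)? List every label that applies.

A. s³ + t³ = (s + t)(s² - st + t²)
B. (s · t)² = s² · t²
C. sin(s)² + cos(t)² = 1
C

Evaluating each claim at the given values:
A. LHS = 9, RHS = 9 → holds here (LHS = RHS)
B. LHS = 4, RHS = 4 → holds here (LHS = RHS)
C. LHS = cos(2)² + sin(1)² ≈ 0.8813, RHS = 1 → fails here (LHS ≠ RHS)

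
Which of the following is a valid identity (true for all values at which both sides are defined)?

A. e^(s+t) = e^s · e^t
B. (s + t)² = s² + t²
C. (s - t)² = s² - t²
A: holds — e.g. at (5, 8), both sides equal e^13 ≈ 442413.4.
B: fails at (3, 4) — LHS = 49, RHS = 25.
C: fails at (2, 5) — LHS = 9, RHS = -21.

Answer: A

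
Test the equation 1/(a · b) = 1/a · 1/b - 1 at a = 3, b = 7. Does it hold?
Substituting a = 3, b = 7:

LHS = 1/(3 · 7) = 1/21
RHS = 1/3 · 1/7 - 1 = -20/21

LHS ≠ RHS, so the equation does not hold at this point.

Answer: Fails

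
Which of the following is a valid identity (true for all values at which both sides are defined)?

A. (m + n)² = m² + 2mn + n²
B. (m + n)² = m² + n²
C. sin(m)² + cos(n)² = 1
A

A: holds — e.g. at (2, 5), both sides equal 49.
B: fails at (4, 6) — LHS = 100, RHS = 52.
C: fails at (3, 5) — LHS = sin(3)² + cos(5)² ≈ 0.1004, RHS = 1.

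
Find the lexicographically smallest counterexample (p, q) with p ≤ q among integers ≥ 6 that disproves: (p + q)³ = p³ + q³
(p, q) = (6, 6)

Substituting (6, 6) into the claim:
LHS = (6 + 6)³ = 1728
RHS = 6³ + 6³ = 432

Since LHS ≠ RHS, this pair disproves the claim, and no lexicographically smaller pair (p ≤ q, integers ≥ 6) does.

For instance (9, 13) is also a counterexample (LHS = 10648, RHS = 2926), but it's lexicographically larger.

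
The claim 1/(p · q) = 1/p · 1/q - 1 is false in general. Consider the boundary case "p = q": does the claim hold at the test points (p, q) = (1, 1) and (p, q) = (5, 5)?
At (1, 1): LHS = 1 ≠ RHS = 0
At (5, 5): LHS = 1/25 ≠ RHS = -24/25

Answer: No, fails at both test points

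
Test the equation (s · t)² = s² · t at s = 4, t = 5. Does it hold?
Substituting s = 4, t = 5:

LHS = (4 · 5)² = 400
RHS = 4² · 5 = 80

LHS ≠ RHS, so the equation does not hold at this point.

Answer: Fails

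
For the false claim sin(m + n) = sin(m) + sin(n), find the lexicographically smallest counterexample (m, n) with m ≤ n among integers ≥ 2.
Substituting (2, 2) into the claim:
LHS = sin(2 + 2) = sin(4) ≈ -0.7568
RHS = sin(2) + sin(2) = 2·sin(2) ≈ 1.819

Since LHS ≠ RHS, this pair disproves the claim, and no lexicographically smaller pair (m ≤ n, integers ≥ 2) does.

For instance (2, 4) is also a counterexample (LHS = sin(6) ≈ -0.2794, RHS = sin(4) + sin(2) ≈ 0.1525), but it's lexicographically larger.

Answer: (m, n) = (2, 2)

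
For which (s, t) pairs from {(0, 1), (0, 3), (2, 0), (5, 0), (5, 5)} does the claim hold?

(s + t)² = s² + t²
Testing each pair:
(0, 1): LHS = 1, RHS = 1 → holds
(0, 3): LHS = 9, RHS = 9 → holds
(2, 0): LHS = 4, RHS = 4 → holds
(5, 0): LHS = 25, RHS = 25 → holds
(5, 5): LHS = 100, RHS = 50 → fails

4 of 5 pairs satisfy the claim.

Answer: (0, 1), (0, 3), (2, 0), (5, 0)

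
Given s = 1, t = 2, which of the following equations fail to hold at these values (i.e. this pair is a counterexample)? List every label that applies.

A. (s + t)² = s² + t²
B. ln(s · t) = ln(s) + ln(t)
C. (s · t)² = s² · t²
Evaluating each claim at the given values:
A. LHS = 9, RHS = 5 → fails here (LHS ≠ RHS)
B. LHS = ln(2) ≈ 0.6931, RHS = ln(2) ≈ 0.6931 → holds here (LHS = RHS)
C. LHS = 4, RHS = 4 → holds here (LHS = RHS)

Answer: A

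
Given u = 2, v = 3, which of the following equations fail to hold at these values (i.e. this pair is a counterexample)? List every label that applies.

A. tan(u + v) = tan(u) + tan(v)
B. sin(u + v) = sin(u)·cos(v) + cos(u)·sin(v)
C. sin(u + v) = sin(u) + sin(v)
Evaluating each claim at the given values:
A. LHS = tan(5) ≈ -3.381, RHS = tan(2) + tan(3) ≈ -2.328 → fails here (LHS ≠ RHS)
B. LHS = sin(5) ≈ -0.9589, RHS = sin(2)·cos(3) + sin(3)·cos(2) ≈ -0.9589 → holds here (LHS = RHS)
C. LHS = sin(5) ≈ -0.9589, RHS = sin(3) + sin(2) ≈ 1.05 → fails here (LHS ≠ RHS)

Answer: A, C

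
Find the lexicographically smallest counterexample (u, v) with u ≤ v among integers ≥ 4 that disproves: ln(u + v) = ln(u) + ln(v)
Substituting (4, 4) into the claim:
LHS = ln(4 + 4) = ln(8) ≈ 2.079
RHS = ln(4) + ln(4) = 2·ln(4) ≈ 2.773

Since LHS ≠ RHS, this pair disproves the claim, and no lexicographically smaller pair (u ≤ v, integers ≥ 4) does.

For instance (8, 10) is also a counterexample (LHS = ln(18) ≈ 2.89, RHS = ln(8) + ln(10) ≈ 4.382), but it's lexicographically larger.

Answer: (u, v) = (4, 4)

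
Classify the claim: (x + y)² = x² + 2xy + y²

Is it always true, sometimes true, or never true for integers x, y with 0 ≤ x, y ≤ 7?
The identity holds for every pair in the range. For instance at (x, y) = (6, 5): both sides equal 121.

Answer: Always true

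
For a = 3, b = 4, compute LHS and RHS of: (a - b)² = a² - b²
LHS = (3 - 4)² = 1
RHS = 3² - 4² = -7

LHS ≠ RHS, so the equation does not hold here.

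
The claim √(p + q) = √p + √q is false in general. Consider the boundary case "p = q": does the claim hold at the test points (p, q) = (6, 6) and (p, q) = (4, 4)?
No, fails at both test points

At (6, 6): LHS = 2·√(3) ≈ 3.464 ≠ RHS = 2·√(6) ≈ 4.899
At (4, 4): LHS = 2·√(2) ≈ 2.828 ≠ RHS = 4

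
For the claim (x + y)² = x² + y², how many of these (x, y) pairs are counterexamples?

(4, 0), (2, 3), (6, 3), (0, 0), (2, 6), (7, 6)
4

Testing each pair:
(4, 0): LHS = 16, RHS = 16 → satisfies claim
(2, 3): LHS = 25, RHS = 13 → counterexample
(6, 3): LHS = 81, RHS = 45 → counterexample
(0, 0): LHS = 0, RHS = 0 → satisfies claim
(2, 6): LHS = 64, RHS = 40 → counterexample
(7, 6): LHS = 169, RHS = 85 → counterexample

That makes 4 counterexamples.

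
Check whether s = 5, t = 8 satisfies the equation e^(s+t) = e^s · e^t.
Holds

Substituting s = 5, t = 8:

LHS = e^(5+8) = e^13 ≈ 442413.4
RHS = e^5 · e^8 = e^13 ≈ 442413.4

LHS = RHS, so the equation holds at this point.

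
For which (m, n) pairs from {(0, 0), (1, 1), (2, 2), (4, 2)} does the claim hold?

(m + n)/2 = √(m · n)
(0, 0), (1, 1), (2, 2)

Testing each pair:
(0, 0): LHS = 0, RHS = 0 → holds
(1, 1): LHS = 1, RHS = 1 → holds
(2, 2): LHS = 2, RHS = 2 → holds
(4, 2): LHS = 3, RHS = 2·√(2) ≈ 2.828 → fails

3 of 4 pairs satisfy the claim.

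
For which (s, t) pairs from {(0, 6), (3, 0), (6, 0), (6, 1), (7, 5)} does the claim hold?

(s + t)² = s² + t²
Testing each pair:
(0, 6): LHS = 36, RHS = 36 → holds
(3, 0): LHS = 9, RHS = 9 → holds
(6, 0): LHS = 36, RHS = 36 → holds
(6, 1): LHS = 49, RHS = 37 → fails
(7, 5): LHS = 144, RHS = 74 → fails

3 of 5 pairs satisfy the claim.

Answer: (0, 6), (3, 0), (6, 0)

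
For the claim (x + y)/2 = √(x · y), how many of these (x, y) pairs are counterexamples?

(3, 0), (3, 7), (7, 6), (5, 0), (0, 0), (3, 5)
5

Testing each pair:
(3, 0): LHS = 3/2, RHS = 0 → counterexample
(3, 7): LHS = 5, RHS = √(21) ≈ 4.583 → counterexample
(7, 6): LHS = 13/2, RHS = √(42) ≈ 6.481 → counterexample
(5, 0): LHS = 5/2, RHS = 0 → counterexample
(0, 0): LHS = 0, RHS = 0 → satisfies claim
(3, 5): LHS = 4, RHS = √(15) ≈ 3.873 → counterexample

That makes 5 counterexamples.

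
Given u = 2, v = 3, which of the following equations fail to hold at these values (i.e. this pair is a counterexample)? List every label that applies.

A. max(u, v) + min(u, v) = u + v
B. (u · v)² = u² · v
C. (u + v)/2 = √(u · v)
Evaluating each claim at the given values:
A. LHS = 5, RHS = 5 → holds here (LHS = RHS)
B. LHS = 36, RHS = 12 → fails here (LHS ≠ RHS)
C. LHS = 5/2, RHS = √(6) ≈ 2.449 → fails here (LHS ≠ RHS)

Answer: B, C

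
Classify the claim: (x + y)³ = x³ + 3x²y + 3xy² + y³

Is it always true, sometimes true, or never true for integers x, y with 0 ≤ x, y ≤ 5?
The identity holds for every pair in the range. For instance at (x, y) = (4, 0): both sides equal 64.

Answer: Always true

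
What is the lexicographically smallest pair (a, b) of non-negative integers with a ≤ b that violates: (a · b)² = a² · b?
(a, b) = (1, 2)

Substituting (1, 2) into the claim:
LHS = (1 · 2)² = 4
RHS = 1² · 2 = 2

Since LHS ≠ RHS, this pair disproves the claim, and no lexicographically smaller pair (a ≤ b, non-negative integers) does.

For instance (7, 7) is also a counterexample (LHS = 2401, RHS = 343), but it's lexicographically larger.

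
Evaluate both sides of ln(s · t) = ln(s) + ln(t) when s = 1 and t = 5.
LHS = ln(1 · 5) = ln(5) ≈ 1.609
RHS = ln(1) + ln(5) = ln(5) ≈ 1.609

LHS = RHS: the two sides agree.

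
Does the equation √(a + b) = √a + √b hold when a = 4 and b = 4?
Substituting a = 4, b = 4:

LHS = √(4 + 4) = 2·√(2) ≈ 2.828
RHS = √4 + √4 = 4

LHS ≠ RHS, so the equation does not hold at this point.

Answer: Fails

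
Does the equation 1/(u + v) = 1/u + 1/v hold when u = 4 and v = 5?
Substituting u = 4, v = 5:

LHS = 1/(4 + 5) = 1/9
RHS = 1/4 + 1/5 = 9/20

LHS ≠ RHS, so the equation does not hold at this point.

Answer: Fails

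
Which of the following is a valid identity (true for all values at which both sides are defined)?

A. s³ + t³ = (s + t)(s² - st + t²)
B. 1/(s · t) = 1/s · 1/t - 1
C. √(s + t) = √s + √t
A

A: holds — e.g. at (3, 5), both sides equal 152.
B: fails at (3, 5) — LHS = 1/15, RHS = -14/15.
C: fails at (5, 5) — LHS = √(10) ≈ 3.162, RHS = 2·√(5) ≈ 4.472.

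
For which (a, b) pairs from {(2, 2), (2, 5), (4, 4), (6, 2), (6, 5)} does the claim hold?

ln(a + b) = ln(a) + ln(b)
Testing each pair:
(2, 2): LHS = ln(4) ≈ 1.386, RHS = 2·ln(2) ≈ 1.386 → holds
(2, 5): LHS = ln(7) ≈ 1.946, RHS = ln(2) + ln(5) ≈ 2.303 → fails
(4, 4): LHS = ln(8) ≈ 2.079, RHS = 2·ln(4) ≈ 2.773 → fails
(6, 2): LHS = ln(8) ≈ 2.079, RHS = ln(2) + ln(6) ≈ 2.485 → fails
(6, 5): LHS = ln(11) ≈ 2.398, RHS = ln(5) + ln(6) ≈ 3.401 → fails

1 of 5 pairs satisfies the claim.

Answer: (2, 2)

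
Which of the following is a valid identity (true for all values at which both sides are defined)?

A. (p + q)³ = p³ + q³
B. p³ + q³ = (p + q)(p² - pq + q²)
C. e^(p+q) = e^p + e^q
A: fails at (3, 7) — LHS = 1000, RHS = 370.
B: holds — e.g. at (6, 7), both sides equal 559.
C: fails at (4, 5) — LHS = e^9 ≈ 8103, RHS = e^4 + e^5 ≈ 203.

Answer: B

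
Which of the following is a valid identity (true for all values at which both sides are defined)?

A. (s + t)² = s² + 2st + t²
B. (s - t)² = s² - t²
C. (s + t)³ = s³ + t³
A: holds — e.g. at (3, 4), both sides equal 49.
B: fails at (3, 7) — LHS = 16, RHS = -40.
C: fails at (2, 5) — LHS = 343, RHS = 133.

Answer: A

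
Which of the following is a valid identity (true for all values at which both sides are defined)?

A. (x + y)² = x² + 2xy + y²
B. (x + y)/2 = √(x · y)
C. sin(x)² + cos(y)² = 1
A: holds — e.g. at (6, 7), both sides equal 169.
B: fails at (4, 6) — LHS = 5, RHS = 2·√(6) ≈ 4.899.
C: fails at (1, 3) — LHS = sin(1)² + cos(3)² ≈ 1.688, RHS = 1.

Answer: A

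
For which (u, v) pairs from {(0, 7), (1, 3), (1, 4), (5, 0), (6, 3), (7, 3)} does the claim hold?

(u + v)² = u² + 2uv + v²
All pairs

Testing each pair:
(0, 7): LHS = 49, RHS = 49 → holds
(1, 3): LHS = 16, RHS = 16 → holds
(1, 4): LHS = 25, RHS = 25 → holds
(5, 0): LHS = 25, RHS = 25 → holds
(6, 3): LHS = 81, RHS = 81 → holds
(7, 3): LHS = 100, RHS = 100 → holds

Every pair satisfies the claim.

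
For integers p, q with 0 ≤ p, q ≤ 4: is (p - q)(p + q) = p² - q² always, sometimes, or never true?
Always true

The identity holds for every pair in the range. For instance at (p, q) = (0, 2): both sides equal -4.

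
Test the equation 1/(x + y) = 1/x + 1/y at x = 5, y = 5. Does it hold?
Substituting x = 5, y = 5:

LHS = 1/(5 + 5) = 1/10
RHS = 1/5 + 1/5 = 2/5

LHS ≠ RHS, so the equation does not hold at this point.

Answer: Fails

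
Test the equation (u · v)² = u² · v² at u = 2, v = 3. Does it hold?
Substituting u = 2, v = 3:

LHS = (2 · 3)² = 36
RHS = 2² · 3² = 36

LHS = RHS, so the equation holds at this point.

Answer: Holds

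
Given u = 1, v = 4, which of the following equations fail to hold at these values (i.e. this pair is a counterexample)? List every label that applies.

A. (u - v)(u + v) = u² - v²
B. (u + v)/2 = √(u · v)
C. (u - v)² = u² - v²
Evaluating each claim at the given values:
A. LHS = -15, RHS = -15 → holds here (LHS = RHS)
B. LHS = 5/2, RHS = 2 → fails here (LHS ≠ RHS)
C. LHS = 9, RHS = -15 → fails here (LHS ≠ RHS)

Answer: B, C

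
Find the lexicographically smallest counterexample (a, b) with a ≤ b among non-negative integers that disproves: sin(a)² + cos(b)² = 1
(a, b) = (0, 1)

At (0, 0): both sides equal 1, so it holds there.

Substituting (0, 1) into the claim:
LHS = sin(0)² + cos(1)² = cos(1)² ≈ 0.2919
RHS = 1

Since LHS ≠ RHS, this pair disproves the claim, and no lexicographically smaller pair (a ≤ b, non-negative integers) does.

For instance (4, 7) is also a counterexample (LHS = cos(7)² + sin(4)² ≈ 1.141, RHS = 1), but it's lexicographically larger.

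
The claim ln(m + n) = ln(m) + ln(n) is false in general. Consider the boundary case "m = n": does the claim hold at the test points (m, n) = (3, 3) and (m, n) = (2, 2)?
Only at (2, 2)

At (3, 3): LHS = ln(6) ≈ 1.792 ≠ RHS = 2·ln(3) ≈ 2.197
At (2, 2): LHS = ln(4) ≈ 1.386, RHS = 2·ln(2) ≈ 1.386 → equal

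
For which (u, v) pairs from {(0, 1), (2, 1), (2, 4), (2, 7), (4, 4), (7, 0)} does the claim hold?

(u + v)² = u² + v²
Testing each pair:
(0, 1): LHS = 1, RHS = 1 → holds
(2, 1): LHS = 9, RHS = 5 → fails
(2, 4): LHS = 36, RHS = 20 → fails
(2, 7): LHS = 81, RHS = 53 → fails
(4, 4): LHS = 64, RHS = 32 → fails
(7, 0): LHS = 49, RHS = 49 → holds

2 of 6 pairs satisfy the claim.

Answer: (0, 1), (7, 0)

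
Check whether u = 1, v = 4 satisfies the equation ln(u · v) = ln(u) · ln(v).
Fails

Substituting u = 1, v = 4:

LHS = ln(1 · 4) = ln(4) ≈ 1.386
RHS = ln(1) · ln(4) = 0

LHS ≠ RHS, so the equation does not hold at this point.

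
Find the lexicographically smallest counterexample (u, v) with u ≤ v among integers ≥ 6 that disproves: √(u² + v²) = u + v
Substituting (6, 6) into the claim:
LHS = √(6² + 6²) = 6·√(2) ≈ 8.485
RHS = 6 + 6 = 12

Since LHS ≠ RHS, this pair disproves the claim, and no lexicographically smaller pair (u ≤ v, integers ≥ 6) does.

For instance (6, 12) is also a counterexample (LHS = 6·√(5) ≈ 13.42, RHS = 18), but it's lexicographically larger.

Answer: (u, v) = (6, 6)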